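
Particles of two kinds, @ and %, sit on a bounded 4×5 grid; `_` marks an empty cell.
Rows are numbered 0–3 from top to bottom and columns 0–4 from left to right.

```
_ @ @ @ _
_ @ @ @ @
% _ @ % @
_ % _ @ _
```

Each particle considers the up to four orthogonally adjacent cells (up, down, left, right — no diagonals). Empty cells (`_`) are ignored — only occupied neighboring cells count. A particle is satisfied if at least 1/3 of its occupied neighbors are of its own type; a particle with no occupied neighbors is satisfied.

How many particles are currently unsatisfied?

2

(0,1)@ 2/2 ✓
(0,2)@ 3/3 ✓
(0,3)@ 2/2 ✓
(1,1)@ 2/2 ✓
(1,2)@ 4/4 ✓
(1,3)@ 3/4 ✓
(1,4)@ 2/2 ✓
(2,0)% 0/0 ✓
(2,2)@ 1/2 ✓
(2,3)% 0/4 ✗
(2,4)@ 1/2 ✓
(3,1)% 0/0 ✓
(3,3)@ 0/1 ✗
Unsatisfied: (2,3), (3,3) — 2 in total.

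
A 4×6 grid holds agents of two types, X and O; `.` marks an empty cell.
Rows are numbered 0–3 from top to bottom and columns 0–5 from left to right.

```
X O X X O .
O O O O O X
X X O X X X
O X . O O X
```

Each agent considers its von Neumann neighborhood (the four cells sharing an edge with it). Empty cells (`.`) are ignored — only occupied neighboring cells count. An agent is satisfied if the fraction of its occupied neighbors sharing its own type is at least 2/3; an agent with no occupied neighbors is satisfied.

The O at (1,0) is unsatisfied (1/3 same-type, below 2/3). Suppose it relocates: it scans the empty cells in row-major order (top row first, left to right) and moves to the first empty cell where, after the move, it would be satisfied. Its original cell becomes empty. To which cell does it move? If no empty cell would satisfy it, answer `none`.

(3,2)

Vacating (1,0). Empty cells in order:
  (0,5): 1/2 same-type → still unsatisfied.
  (3,2): 2/3 same-type → satisfied — stop here.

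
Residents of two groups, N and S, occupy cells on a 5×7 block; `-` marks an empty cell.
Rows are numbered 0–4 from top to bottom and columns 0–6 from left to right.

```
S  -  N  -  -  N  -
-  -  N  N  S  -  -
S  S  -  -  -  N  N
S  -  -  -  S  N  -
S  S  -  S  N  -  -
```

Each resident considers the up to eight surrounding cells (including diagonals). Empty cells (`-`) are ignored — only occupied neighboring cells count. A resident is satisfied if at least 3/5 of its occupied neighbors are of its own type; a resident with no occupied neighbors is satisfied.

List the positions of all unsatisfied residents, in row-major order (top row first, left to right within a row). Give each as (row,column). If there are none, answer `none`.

Row 0: (0,0)S 0/0 ✓ · (0,2)N 2/2 ✓ · (0,5)N 0/1 ✗
Row 1: (1,2)N 2/3 ✓ · (1,3)N 2/3 ✓ · (1,4)S 0/3 ✗
Row 2: (2,0)S 2/2 ✓ · (2,1)S 2/3 ✓ · (2,5)N 2/4 ✗ · (2,6)N 2/2 ✓
Row 3: (3,0)S 4/4 ✓ · (3,4)S 1/4 ✗ · (3,5)N 3/4 ✓
Row 4: (4,0)S 2/2 ✓ · (4,1)S 2/2 ✓ · (4,3)S 1/2 ✗ · (4,4)N 1/3 ✗

(0,5), (1,4), (2,5), (3,4), (4,3), (4,4)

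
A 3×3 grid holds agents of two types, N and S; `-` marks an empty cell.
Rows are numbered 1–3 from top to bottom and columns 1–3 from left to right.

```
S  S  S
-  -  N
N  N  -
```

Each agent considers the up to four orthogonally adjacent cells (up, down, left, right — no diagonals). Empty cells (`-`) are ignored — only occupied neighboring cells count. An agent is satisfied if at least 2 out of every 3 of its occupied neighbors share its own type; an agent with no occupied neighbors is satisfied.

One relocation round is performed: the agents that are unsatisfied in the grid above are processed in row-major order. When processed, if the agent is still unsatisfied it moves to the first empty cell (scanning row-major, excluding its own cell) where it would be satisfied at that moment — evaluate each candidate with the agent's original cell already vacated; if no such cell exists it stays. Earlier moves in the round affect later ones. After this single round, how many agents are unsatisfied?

0

Initially unsatisfied (in order): (1,3), (2,3).
  (1,3): no empty cell satisfies it; stays.
  (2,3) → (3,3).
Resulting grid:
S S S
- - -
N N N
All satisfied now.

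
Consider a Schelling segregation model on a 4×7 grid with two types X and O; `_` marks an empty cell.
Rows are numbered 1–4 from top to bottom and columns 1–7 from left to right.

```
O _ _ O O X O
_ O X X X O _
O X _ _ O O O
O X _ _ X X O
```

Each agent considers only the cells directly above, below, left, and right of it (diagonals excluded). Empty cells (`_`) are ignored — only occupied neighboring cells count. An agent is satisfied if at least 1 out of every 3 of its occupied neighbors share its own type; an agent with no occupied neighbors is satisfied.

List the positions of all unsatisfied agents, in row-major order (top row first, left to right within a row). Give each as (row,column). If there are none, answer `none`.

(1,6), (1,7), (2,2), (2,5)

(1,1)O 0/0 satisfied
(1,4)O 1/2 satisfied
(1,5)O 1/3 satisfied
(1,6)X 0/3 not
(1,7)O 0/1 not
(2,2)O 0/2 not
(2,3)X 1/2 satisfied
(2,4)X 2/3 satisfied
(2,5)X 1/4 not
(2,6)O 1/3 satisfied
(3,1)O 1/2 satisfied
(3,2)X 1/3 satisfied
(3,5)O 1/3 satisfied
(3,6)O 3/4 satisfied
(3,7)O 2/2 satisfied
(4,1)O 1/2 satisfied
(4,2)X 1/2 satisfied
(4,5)X 1/2 satisfied
(4,6)X 1/3 satisfied
(4,7)O 1/2 satisfied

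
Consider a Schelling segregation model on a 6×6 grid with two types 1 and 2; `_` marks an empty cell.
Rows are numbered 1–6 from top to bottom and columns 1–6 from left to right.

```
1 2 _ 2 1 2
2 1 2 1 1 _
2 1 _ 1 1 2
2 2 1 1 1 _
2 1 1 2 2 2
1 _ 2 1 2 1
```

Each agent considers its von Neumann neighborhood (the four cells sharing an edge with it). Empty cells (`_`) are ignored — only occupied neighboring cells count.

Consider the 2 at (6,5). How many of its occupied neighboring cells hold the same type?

Occupied neighbors of (6,5): (5,5)=2, (6,4)=1, (6,6)=1.
Same type (2): 1 of 3.

1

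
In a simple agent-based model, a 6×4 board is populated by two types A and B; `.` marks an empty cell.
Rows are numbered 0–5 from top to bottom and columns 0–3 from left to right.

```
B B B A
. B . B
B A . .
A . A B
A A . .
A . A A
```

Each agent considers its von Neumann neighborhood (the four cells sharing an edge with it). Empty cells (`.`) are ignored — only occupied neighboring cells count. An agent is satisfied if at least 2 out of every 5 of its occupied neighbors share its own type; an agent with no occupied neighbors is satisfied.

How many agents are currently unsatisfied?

6

Row 0: (0,0)B 1/1 satisfied · (0,1)B 3/3 satisfied · (0,2)B 1/2 satisfied · (0,3)A 0/2 not
Row 1: (1,1)B 1/2 satisfied · (1,3)B 0/1 not
Row 2: (2,0)B 0/2 not · (2,1)A 0/2 not
Row 3: (3,0)A 1/2 satisfied · (3,2)A 0/1 not · (3,3)B 0/1 not
Row 4: (4,0)A 3/3 satisfied · (4,1)A 1/1 satisfied
Row 5: (5,0)A 1/1 satisfied · (5,2)A 1/1 satisfied · (5,3)A 1/1 satisfied
Unsatisfied: (0,3), (1,3), (2,0), (2,1), (3,2), (3,3) — 6 in total.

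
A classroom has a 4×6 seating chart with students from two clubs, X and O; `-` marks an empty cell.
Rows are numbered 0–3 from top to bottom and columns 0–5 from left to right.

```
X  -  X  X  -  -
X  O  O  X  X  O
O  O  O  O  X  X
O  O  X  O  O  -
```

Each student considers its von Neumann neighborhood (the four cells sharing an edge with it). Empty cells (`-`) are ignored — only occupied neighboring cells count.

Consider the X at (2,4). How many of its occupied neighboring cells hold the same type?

Occupied neighbors of (2,4): (1,4)=X, (3,4)=O, (2,3)=O, (2,5)=X.
Same type (X): 2 of 4.

2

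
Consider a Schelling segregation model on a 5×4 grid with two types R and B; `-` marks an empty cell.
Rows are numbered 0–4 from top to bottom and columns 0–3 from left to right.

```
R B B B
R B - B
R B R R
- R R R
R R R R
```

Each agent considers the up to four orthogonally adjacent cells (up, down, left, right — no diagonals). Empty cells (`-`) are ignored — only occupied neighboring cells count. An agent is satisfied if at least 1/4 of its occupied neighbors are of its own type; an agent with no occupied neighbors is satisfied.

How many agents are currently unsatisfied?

0

Row 0: (0,0)R 1/2 ok · (0,1)B 2/3 ok · (0,2)B 2/2 ok · (0,3)B 2/2 ok
Row 1: (1,0)R 2/3 ok · (1,1)B 2/3 ok · (1,3)B 1/2 ok
Row 2: (2,0)R 1/2 ok · (2,1)B 1/4 ok · (2,2)R 2/3 ok · (2,3)R 2/3 ok
Row 3: (3,1)R 2/3 ok · (3,2)R 4/4 ok · (3,3)R 3/3 ok
Row 4: (4,0)R 1/1 ok · (4,1)R 3/3 ok · (4,2)R 3/3 ok · (4,3)R 2/2 ok
Every one meets the threshold.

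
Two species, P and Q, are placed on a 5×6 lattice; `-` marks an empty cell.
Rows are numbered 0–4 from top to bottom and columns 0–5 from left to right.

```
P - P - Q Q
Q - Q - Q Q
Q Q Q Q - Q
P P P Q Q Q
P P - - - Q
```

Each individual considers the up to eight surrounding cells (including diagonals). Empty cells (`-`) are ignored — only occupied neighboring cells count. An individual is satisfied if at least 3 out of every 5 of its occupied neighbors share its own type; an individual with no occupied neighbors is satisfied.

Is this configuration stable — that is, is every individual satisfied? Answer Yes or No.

Row 0: (0,0)P 0/1 ✗ · (0,2)P 0/1 ✗ · (0,4)Q 3/3 ✓ · (0,5)Q 3/3 ✓
Row 1: (1,0)Q 2/3 ✓ · (1,2)Q 3/4 ✓ · (1,4)Q 5/5 ✓ · (1,5)Q 4/4 ✓
Row 2: (2,0)Q 2/4 ✗ · (2,1)Q 4/7 ✗ · (2,2)Q 4/6 ✓ · (2,3)Q 5/6 ✓ · (2,5)Q 4/4 ✓
Row 3: (3,0)P 3/5 ✓ · (3,1)P 4/7 ✗ · (3,2)P 2/6 ✗ · (3,3)Q 3/4 ✓ · (3,4)Q 5/5 ✓ · (3,5)Q 3/3 ✓
Row 4: (4,0)P 3/3 ✓ · (4,1)P 4/4 ✓ · (4,5)Q 2/2 ✓
For instance (0,0) has only 0/1 same-type neighbors, below 3/5.

No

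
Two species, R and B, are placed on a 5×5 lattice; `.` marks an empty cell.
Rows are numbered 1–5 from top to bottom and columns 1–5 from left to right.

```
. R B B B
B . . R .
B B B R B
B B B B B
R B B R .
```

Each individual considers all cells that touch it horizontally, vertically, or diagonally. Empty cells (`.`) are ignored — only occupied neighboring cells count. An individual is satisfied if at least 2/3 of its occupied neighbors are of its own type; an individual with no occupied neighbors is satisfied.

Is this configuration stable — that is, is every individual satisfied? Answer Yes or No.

Row 1: (1,2)R 0/2 unhappy · (1,3)B 1/3 unhappy · (1,4)B 2/3 ok · (1,5)B 1/2 unhappy
Row 2: (2,1)B 2/3 ok · (2,4)R 1/6 unhappy
Row 3: (3,1)B 4/4 ok · (3,2)B 6/6 ok · (3,3)B 4/6 ok · (3,4)R 1/6 unhappy · (3,5)B 2/4 unhappy
Row 4: (4,1)B 4/5 ok · (4,2)B 7/8 ok · (4,3)B 6/8 ok · (4,4)B 5/7 ok · (4,5)B 2/4 unhappy
Row 5: (5,1)R 0/3 unhappy · (5,2)B 4/5 ok · (5,3)B 4/5 ok · (5,4)R 0/4 unhappy
For instance (1,2) has only 0/2 same-type neighbors, below 2/3.

No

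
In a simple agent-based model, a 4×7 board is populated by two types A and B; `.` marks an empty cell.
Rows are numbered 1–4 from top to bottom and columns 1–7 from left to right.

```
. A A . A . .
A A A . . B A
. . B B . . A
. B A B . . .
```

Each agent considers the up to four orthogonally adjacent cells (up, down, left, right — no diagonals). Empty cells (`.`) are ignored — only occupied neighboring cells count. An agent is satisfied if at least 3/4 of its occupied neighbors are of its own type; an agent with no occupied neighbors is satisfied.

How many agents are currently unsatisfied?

7

(1,2)A 2/2 ok
(1,3)A 2/2 ok
(1,5)A 0/0 ok
(2,1)A 1/1 ok
(2,2)A 3/3 ok
(2,3)A 2/3 unhappy
(2,6)B 0/1 unhappy
(2,7)A 1/2 unhappy
(3,3)B 1/3 unhappy
(3,4)B 2/2 ok
(3,7)A 1/1 ok
(4,2)B 0/1 unhappy
(4,3)A 0/3 unhappy
(4,4)B 1/2 unhappy
Unsatisfied: (2,3), (2,6), (2,7), (3,3), (4,2), (4,3), (4,4) — 7 in total.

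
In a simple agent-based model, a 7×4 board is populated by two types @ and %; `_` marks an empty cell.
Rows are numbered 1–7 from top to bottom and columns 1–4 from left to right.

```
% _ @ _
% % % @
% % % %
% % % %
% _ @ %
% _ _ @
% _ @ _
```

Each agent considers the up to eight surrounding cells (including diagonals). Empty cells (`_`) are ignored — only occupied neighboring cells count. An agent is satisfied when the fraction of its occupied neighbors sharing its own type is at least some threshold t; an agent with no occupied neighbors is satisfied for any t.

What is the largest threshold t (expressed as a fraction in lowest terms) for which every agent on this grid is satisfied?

Row 1: (1,1)% 2/2 · (1,3)@ 1/3
Row 2: (2,1)% 4/4 · (2,2)% 6/7 · (2,3)% 4/6 · (2,4)@ 1/4
Row 3: (3,1)% 5/5 · (3,2)% 8/8 · (3,3)% 7/8 · (3,4)% 4/5
Row 4: (4,1)% 4/4 · (4,2)% 6/7 · (4,3)% 6/7 · (4,4)% 4/5
Row 5: (5,1)% 3/3 · (5,3)@ 1/5 · (5,4)% 2/4
Row 6: (6,1)% 2/2 · (6,4)@ 2/3
Row 7: (7,1)% 1/1 · (7,3)@ 1/1
The smallest same-type fraction is 1/5 at (5,3), which reduces to 1/5. Any threshold above that leaves this agent unsatisfied.

1/5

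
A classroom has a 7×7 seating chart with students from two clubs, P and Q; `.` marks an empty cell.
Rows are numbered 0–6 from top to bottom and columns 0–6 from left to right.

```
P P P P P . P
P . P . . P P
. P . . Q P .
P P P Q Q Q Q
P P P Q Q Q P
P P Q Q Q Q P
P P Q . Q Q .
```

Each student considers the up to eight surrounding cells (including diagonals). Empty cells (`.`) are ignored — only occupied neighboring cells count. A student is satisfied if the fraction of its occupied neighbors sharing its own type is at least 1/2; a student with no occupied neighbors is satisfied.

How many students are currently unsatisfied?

Row 0: (0,0)P 2/2 satisfied · (0,1)P 4/4 satisfied · (0,2)P 3/3 satisfied · (0,3)P 3/3 satisfied · (0,4)P 2/2 satisfied · (0,6)P 2/2 satisfied
Row 1: (1,0)P 3/3 satisfied · (1,2)P 4/4 satisfied · (1,5)P 4/5 satisfied · (1,6)P 3/3 satisfied
Row 2: (2,1)P 5/5 satisfied · (2,4)Q 3/5 satisfied · (2,5)P 2/6 not
Row 3: (3,0)P 4/4 satisfied · (3,1)P 6/6 satisfied · (3,2)P 4/6 satisfied · (3,3)Q 4/6 satisfied · (3,4)Q 6/7 satisfied · (3,5)Q 5/7 satisfied · (3,6)Q 2/4 satisfied
Row 4: (4,0)P 5/5 satisfied · (4,1)P 7/8 satisfied · (4,2)P 4/8 satisfied · (4,3)Q 6/8 satisfied · (4,4)Q 8/8 satisfied · (4,5)Q 6/8 satisfied · (4,6)P 1/5 not
Row 5: (5,0)P 5/5 satisfied · (5,1)P 6/8 satisfied · (5,2)Q 3/7 not · (5,3)Q 6/7 satisfied · (5,4)Q 7/7 satisfied · (5,5)Q 5/7 satisfied · (5,6)P 1/4 not
Row 6: (6,0)P 3/3 satisfied · (6,1)P 3/5 satisfied · (6,2)Q 2/4 satisfied · (6,4)Q 4/4 satisfied · (6,5)Q 3/4 satisfied
Unsatisfied: (2,5), (4,6), (5,2), (5,6) — 4 in total.

4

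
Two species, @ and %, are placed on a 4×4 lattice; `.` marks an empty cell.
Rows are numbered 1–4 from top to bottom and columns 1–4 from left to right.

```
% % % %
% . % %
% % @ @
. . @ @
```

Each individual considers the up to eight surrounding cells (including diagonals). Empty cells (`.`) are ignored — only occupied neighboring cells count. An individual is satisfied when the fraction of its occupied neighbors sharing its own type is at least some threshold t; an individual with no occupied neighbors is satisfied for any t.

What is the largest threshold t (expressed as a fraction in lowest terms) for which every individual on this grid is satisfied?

1/2

(1,1)% 2/2
(1,2)% 4/4
(1,3)% 4/4
(1,4)% 3/3
(2,1)% 4/4
(2,3)% 5/7
(2,4)% 3/5
(3,1)% 2/2
(3,2)% 3/5
(3,3)@ 3/6
(3,4)@ 3/5
(4,3)@ 3/4
(4,4)@ 3/3
The smallest same-type fraction is 3/6 at (3,3), which reduces to 1/2. Any threshold above that leaves this individual unsatisfied.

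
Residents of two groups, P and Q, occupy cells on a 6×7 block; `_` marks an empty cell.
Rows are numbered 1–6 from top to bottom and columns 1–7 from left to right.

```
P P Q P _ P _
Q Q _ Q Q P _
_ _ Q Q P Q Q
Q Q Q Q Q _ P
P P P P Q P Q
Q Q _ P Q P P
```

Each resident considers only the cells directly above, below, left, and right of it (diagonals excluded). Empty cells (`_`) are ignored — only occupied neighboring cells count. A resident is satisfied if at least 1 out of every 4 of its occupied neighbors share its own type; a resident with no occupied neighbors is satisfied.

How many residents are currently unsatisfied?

(1,1)P 1/2 ✓
(1,2)P 1/3 ✓
(1,3)Q 0/2 ✗
(1,4)P 0/2 ✗
(1,6)P 1/1 ✓
(2,1)Q 1/2 ✓
(2,2)Q 1/2 ✓
(2,4)Q 2/3 ✓
(2,5)Q 1/3 ✓
(2,6)P 1/3 ✓
(3,3)Q 2/2 ✓
(3,4)Q 3/4 ✓
(3,5)P 0/4 ✗
(3,6)Q 1/3 ✓
(3,7)Q 1/2 ✓
(4,1)Q 1/2 ✓
(4,2)Q 2/3 ✓
(4,3)Q 3/4 ✓
(4,4)Q 3/4 ✓
(4,5)Q 2/3 ✓
(4,7)P 0/2 ✗
(5,1)P 1/3 ✓
(5,2)P 2/4 ✓
(5,3)P 2/3 ✓
(5,4)P 2/4 ✓
(5,5)Q 2/4 ✓
(5,6)P 1/3 ✓
(5,7)Q 0/3 ✗
(6,1)Q 1/2 ✓
(6,2)Q 1/2 ✓
(6,4)P 1/2 ✓
(6,5)Q 1/3 ✓
(6,6)P 2/3 ✓
(6,7)P 1/2 ✓
Unsatisfied: (1,3), (1,4), (3,5), (4,7), (5,7) — 5 in total.

5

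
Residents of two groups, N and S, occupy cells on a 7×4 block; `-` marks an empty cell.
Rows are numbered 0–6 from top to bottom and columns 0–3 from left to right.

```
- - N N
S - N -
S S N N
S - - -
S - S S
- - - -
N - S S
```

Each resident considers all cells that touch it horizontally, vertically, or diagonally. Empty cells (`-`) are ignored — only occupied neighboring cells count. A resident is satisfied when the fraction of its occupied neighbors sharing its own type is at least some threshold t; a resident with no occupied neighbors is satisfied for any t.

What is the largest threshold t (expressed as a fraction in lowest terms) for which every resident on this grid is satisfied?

Row 0: (0,2)N 2/2 · (0,3)N 2/2
Row 1: (1,0)S 2/2 · (1,2)N 4/5
Row 2: (2,0)S 3/3 · (2,1)S 3/5 · (2,2)N 2/3 · (2,3)N 2/2
Row 3: (3,0)S 3/3
Row 4: (4,0)S 1/1 · (4,2)S 1/1 · (4,3)S 1/1
Row 6: (6,0)N — no occupied neighbors · (6,2)S 1/1 · (6,3)S 1/1
The smallest same-type fraction is 3/5 at (2,1), which reduces to 3/5. Any threshold above that leaves this resident unsatisfied.

3/5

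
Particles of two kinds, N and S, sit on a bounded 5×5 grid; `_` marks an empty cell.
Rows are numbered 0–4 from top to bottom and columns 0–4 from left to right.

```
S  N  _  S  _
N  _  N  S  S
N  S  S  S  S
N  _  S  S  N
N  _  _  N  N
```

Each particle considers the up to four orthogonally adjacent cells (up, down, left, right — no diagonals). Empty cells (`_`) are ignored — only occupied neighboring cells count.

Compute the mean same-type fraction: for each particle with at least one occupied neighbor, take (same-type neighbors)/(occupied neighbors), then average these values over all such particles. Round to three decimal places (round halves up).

0.640

(0,0)S 0/2
(0,1)N 0/1
(0,3)S 1/1
(1,0)N 1/2
(1,2)N 0/2
(1,3)S 3/4
(1,4)S 2/2
(2,0)N 2/3
(2,1)S 1/2
(2,2)S 3/4
(2,3)S 4/4
(2,4)S 2/3
(3,0)N 2/2
(3,2)S 2/2
(3,3)S 2/4
(3,4)N 1/3
(4,0)N 1/1
(4,3)N 1/2
(4,4)N 2/2
Sum over 19 particles: 0/2 + 0/1 + 1/1 + 1/2 + 0/2 + 3/4 + 2/2 + 2/3 + 1/2 + 3/4 + 4/4 + 2/3 + 2/2 + 2/2 + 2/4 + 1/3 + 1/1 + 1/2 + 2/2 = 73/6; mean = 73/6 ÷ 19 = 73/114 = 0.640350… → 0.640.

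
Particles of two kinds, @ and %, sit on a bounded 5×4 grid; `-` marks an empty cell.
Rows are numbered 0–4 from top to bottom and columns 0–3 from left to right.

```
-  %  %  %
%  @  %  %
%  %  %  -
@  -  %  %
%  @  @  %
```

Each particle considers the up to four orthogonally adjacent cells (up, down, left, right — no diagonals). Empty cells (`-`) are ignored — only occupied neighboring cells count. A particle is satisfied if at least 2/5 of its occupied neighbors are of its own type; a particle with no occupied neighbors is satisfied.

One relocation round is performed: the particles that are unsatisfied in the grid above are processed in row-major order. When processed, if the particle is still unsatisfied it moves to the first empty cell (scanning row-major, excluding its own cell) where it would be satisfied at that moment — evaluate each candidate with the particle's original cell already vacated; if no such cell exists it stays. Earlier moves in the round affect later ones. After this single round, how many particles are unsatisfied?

Initially unsatisfied (in order): (1,1), (3,0), (4,0), (4,2).
  (1,1) → (3,1).
  (3,0): no empty cell satisfies it; stays.
  (4,0) → (0,0).
  (4,2) → (4,0).
Resulting grid:
% % % %
% - % %
% % % -
@ @ % %
@ @ - %
All satisfied now.

0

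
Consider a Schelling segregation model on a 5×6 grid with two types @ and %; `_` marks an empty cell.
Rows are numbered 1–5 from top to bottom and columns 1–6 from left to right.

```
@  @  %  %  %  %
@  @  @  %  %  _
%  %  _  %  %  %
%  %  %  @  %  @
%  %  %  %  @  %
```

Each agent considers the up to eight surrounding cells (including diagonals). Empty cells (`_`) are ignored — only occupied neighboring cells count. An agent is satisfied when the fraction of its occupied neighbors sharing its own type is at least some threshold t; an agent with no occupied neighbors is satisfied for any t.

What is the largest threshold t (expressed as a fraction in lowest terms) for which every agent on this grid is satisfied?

1/7

Row 1: (1,1)@ 3/3 · (1,2)@ 4/5 · (1,3)% 2/5 · (1,4)% 4/5 · (1,5)% 4/4 · (1,6)% 2/2
Row 2: (2,1)@ 3/5 · (2,2)@ 4/7 · (2,3)@ 2/7 · (2,4)% 6/7 · (2,5)% 7/7
Row 3: (3,1)% 3/5 · (3,2)% 4/7 · (3,4)% 5/7 · (3,5)% 5/7 · (3,6)% 3/4
Row 4: (4,1)% 5/5 · (4,2)% 7/7 · (4,3)% 6/7 · (4,4)@ 1/7 · (4,5)% 5/8 · (4,6)@ 1/5
Row 5: (5,1)% 3/3 · (5,2)% 5/5 · (5,3)% 4/5 · (5,4)% 3/5 · (5,5)@ 2/5 · (5,6)% 1/3
The smallest same-type fraction is 1/7 at (4,4), which reduces to 1/7. Any threshold above that leaves this agent unsatisfied.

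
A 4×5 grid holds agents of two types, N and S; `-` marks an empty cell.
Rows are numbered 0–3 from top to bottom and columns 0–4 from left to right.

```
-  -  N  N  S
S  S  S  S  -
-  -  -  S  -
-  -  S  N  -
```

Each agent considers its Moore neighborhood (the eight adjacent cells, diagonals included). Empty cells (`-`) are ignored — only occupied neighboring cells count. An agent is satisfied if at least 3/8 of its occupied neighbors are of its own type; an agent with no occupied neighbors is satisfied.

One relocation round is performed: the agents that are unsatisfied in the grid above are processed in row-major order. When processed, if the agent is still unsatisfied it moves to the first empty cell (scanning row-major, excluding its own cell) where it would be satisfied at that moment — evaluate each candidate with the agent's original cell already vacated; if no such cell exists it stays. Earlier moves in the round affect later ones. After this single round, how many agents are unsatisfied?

Initially unsatisfied (in order): (0,2), (0,3), (3,3).
  (0,2) → (3,0).
  (0,3) → (3,1).
  (3,3) → (2,0).
Resulting grid:
- - - - S
S S S S -
N - - S -
N N S - -
All satisfied now.

0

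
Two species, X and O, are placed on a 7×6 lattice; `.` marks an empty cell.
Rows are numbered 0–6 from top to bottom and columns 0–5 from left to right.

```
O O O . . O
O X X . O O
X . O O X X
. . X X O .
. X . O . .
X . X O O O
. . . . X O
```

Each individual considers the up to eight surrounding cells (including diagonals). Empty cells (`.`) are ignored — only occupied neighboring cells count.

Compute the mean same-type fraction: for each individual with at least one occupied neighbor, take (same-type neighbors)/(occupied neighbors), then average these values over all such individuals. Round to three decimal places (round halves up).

Row 0: (0,0)O 2/3 · (0,1)O 3/5 · (0,2)O 1/3 · (0,5)O 2/2
Row 1: (1,0)O 2/4 · (1,1)X 2/7 · (1,2)X 1/5 · (1,4)O 3/5 · (1,5)O 2/4
Row 2: (2,0)X 1/2 · (2,2)O 1/5 · (2,3)O 3/7 · (2,4)X 2/6 · (2,5)X 1/4
Row 3: (3,2)X 2/5 · (3,3)X 2/6 · (3,4)O 2/5
Row 4: (4,1)X 3/3 · (4,3)O 3/6
Row 5: (5,0)X 1/1 · (5,2)X 1/3 · (5,3)O 2/4 · (5,4)O 4/5 · (5,5)O 2/3
Row 6: (6,4)X 0/4 · (6,5)O 2/3
Sum over 26 individuals: 2/3 + 3/5 + 1/3 + 2/2 + 2/4 + 2/7 + 1/5 + 3/5 + 2/4 + 1/2 + 1/5 + 3/7 + 2/6 + 1/4 + 2/5 + 2/6 + 2/5 + 3/3 + 3/6 + 1/1 + 1/3 + 2/4 + 4/5 + 2/3 + 0/4 + 2/3 = 5459/420; mean = 5459/420 ÷ 26 = 5459/10920 = 0.499908… → 0.500.

0.500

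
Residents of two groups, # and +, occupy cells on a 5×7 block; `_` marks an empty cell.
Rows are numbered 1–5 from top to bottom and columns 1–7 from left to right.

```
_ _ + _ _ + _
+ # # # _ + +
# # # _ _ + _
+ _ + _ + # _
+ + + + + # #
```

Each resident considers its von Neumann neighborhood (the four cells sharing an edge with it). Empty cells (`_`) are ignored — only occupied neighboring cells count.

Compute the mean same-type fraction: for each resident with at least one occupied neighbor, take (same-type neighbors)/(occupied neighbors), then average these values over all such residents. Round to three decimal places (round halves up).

0.699

Row 1: (1,3)+ 0/1 · (1,6)+ 1/1
Row 2: (2,1)+ 0/2 · (2,2)# 2/3 · (2,3)# 3/4 · (2,4)# 1/1 · (2,6)+ 3/3 · (2,7)+ 1/1
Row 3: (3,1)# 1/3 · (3,2)# 3/3 · (3,3)# 2/3 · (3,6)+ 1/2
Row 4: (4,1)+ 1/2 · (4,3)+ 1/2 · (4,5)+ 1/2 · (4,6)# 1/3
Row 5: (5,1)+ 2/2 · (5,2)+ 2/2 · (5,3)+ 3/3 · (5,4)+ 2/2 · (5,5)+ 2/3 · (5,6)# 2/3 · (5,7)# 1/1
Sum over 23 residents: 0/1 + 1/1 + 0/2 + 2/3 + 3/4 + 1/1 + 3/3 + 1/1 + 1/3 + 3/3 + 2/3 + 1/2 + 1/2 + 1/2 + 1/2 + 1/3 + 2/2 + 2/2 + 3/3 + 2/2 + 2/3 + 2/3 + 1/1 = 193/12; mean = 193/12 ÷ 23 = 193/276 = 0.699275… → 0.699.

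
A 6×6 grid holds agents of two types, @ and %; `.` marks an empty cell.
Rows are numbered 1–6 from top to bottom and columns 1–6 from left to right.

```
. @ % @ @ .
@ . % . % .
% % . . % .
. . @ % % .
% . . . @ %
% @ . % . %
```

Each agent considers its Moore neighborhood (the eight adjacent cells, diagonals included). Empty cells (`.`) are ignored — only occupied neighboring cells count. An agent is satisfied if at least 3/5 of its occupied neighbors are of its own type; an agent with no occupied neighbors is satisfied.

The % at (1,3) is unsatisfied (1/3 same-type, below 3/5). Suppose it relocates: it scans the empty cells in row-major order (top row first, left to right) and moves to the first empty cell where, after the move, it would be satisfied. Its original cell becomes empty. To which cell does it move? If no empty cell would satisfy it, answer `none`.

(2,2)

Vacating (1,3). Empty cells in order:
  (1,1): 0/2 same-type → still unsatisfied.
  (1,6): 1/2 same-type → still unsatisfied.
  (2,2): 3/5 same-type → satisfied — stop here.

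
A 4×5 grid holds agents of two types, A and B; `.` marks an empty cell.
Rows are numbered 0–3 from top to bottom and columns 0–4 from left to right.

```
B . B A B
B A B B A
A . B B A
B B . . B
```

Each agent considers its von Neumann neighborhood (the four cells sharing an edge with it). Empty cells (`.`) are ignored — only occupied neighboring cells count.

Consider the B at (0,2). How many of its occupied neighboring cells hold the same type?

1

Occupied neighbors of (0,2): (1,2)=B, (0,3)=A.
Same type (B): 1 of 2.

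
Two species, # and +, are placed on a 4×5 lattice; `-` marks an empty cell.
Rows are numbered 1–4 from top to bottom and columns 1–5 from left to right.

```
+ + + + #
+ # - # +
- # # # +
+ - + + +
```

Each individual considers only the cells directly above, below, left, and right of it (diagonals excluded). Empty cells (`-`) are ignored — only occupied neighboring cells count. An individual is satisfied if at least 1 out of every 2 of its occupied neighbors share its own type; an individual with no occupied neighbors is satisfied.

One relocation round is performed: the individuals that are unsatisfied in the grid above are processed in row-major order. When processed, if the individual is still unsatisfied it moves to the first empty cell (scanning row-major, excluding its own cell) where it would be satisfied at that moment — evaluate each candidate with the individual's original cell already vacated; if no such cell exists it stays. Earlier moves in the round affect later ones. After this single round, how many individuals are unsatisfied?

1

Initially unsatisfied (in order): (1,4), (1,5), (2,2), (2,4), (2,5).
  (1,4) → (3,1).
  (1,5) → (1,4).
  (2,2) → (1,5).
  (2,4): now satisfied by earlier moves; stays.
  (2,5) → (2,2).
Resulting grid:
+ + + # #
+ + - # -
+ # # # +
+ - + + +
Unsatisfied now: (3,2).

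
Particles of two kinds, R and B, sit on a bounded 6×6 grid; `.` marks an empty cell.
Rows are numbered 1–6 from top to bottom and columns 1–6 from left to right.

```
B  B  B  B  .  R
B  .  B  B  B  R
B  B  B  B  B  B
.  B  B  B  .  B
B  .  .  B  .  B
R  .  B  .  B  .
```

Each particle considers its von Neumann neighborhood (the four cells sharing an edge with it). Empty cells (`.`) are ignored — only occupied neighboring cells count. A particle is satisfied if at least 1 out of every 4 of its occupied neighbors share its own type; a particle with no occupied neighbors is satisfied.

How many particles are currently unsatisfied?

Row 1: (1,1)B 2/2 ✓ · (1,2)B 2/2 ✓ · (1,3)B 3/3 ✓ · (1,4)B 2/2 ✓ · (1,6)R 1/1 ✓
Row 2: (2,1)B 2/2 ✓ · (2,3)B 3/3 ✓ · (2,4)B 4/4 ✓ · (2,5)B 2/3 ✓ · (2,6)R 1/3 ✓
Row 3: (3,1)B 2/2 ✓ · (3,2)B 3/3 ✓ · (3,3)B 4/4 ✓ · (3,4)B 4/4 ✓ · (3,5)B 3/3 ✓ · (3,6)B 2/3 ✓
Row 4: (4,2)B 2/2 ✓ · (4,3)B 3/3 ✓ · (4,4)B 3/3 ✓ · (4,6)B 2/2 ✓
Row 5: (5,1)B 0/1 ✗ · (5,4)B 1/1 ✓ · (5,6)B 1/1 ✓
Row 6: (6,1)R 0/1 ✗ · (6,3)B 0/0 ✓ · (6,5)B 0/0 ✓
Unsatisfied: (5,1), (6,1) — 2 in total.

2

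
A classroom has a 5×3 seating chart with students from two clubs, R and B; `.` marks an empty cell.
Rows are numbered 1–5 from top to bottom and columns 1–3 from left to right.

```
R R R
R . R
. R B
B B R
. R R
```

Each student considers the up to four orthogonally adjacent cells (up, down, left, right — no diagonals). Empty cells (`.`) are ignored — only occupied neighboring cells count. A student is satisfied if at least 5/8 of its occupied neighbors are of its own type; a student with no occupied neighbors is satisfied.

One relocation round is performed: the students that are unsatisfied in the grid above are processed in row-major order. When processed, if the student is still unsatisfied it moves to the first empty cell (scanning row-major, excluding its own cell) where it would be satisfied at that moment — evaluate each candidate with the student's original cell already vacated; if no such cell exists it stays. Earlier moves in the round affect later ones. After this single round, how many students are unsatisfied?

4

Initially unsatisfied (in order): (2,3), (3,2), (3,3), (4,2), (4,3), (5,2).
  (2,3) → (2,2).
  (3,2) → (2,3).
  (3,3): no empty cell satisfies it; stays.
  (4,2): no empty cell satisfies it; stays.
  (4,3): no empty cell satisfies it; stays.
  (5,2): no empty cell satisfies it; stays.
Resulting grid:
R R R
R R R
. . B
B B R
. R R
Unsatisfied now: (3,3), (4,2), (4,3), (5,2).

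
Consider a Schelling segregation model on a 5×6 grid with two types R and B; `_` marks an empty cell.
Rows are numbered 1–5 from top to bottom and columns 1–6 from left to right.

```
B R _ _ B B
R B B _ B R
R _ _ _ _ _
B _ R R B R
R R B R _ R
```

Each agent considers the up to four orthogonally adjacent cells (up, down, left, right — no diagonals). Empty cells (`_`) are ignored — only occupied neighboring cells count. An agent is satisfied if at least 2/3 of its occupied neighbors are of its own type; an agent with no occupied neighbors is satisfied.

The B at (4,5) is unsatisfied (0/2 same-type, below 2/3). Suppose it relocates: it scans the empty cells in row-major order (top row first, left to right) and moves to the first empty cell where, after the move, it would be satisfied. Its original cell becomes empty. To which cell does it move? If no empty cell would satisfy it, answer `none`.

Vacating (4,5). Empty cells in order:
  (1,3): 1/2 same-type → still unsatisfied.
  (1,4): 1/1 same-type → satisfied — stop here.

(1,4)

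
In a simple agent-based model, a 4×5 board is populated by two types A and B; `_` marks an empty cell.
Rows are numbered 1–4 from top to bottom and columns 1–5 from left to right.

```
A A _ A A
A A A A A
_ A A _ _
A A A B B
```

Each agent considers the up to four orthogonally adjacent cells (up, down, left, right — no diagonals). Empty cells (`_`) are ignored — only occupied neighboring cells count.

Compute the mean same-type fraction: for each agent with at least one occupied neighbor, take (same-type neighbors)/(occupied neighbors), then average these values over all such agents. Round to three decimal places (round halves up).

0.948

(1,1)A 2/2
(1,2)A 2/2
(1,4)A 2/2
(1,5)A 2/2
(2,1)A 2/2
(2,2)A 4/4
(2,3)A 3/3
(2,4)A 3/3
(2,5)A 2/2
(3,2)A 3/3
(3,3)A 3/3
(4,1)A 1/1
(4,2)A 3/3
(4,3)A 2/3
(4,4)B 1/2
(4,5)B 1/1
Sum over 16 agents: 2/2 + 2/2 + 2/2 + 2/2 + 2/2 + 4/4 + 3/3 + 3/3 + 2/2 + 3/3 + 3/3 + 1/1 + 3/3 + 2/3 + 1/2 + 1/1 = 91/6; mean = 91/6 ÷ 16 = 91/96 = 0.947916… → 0.948.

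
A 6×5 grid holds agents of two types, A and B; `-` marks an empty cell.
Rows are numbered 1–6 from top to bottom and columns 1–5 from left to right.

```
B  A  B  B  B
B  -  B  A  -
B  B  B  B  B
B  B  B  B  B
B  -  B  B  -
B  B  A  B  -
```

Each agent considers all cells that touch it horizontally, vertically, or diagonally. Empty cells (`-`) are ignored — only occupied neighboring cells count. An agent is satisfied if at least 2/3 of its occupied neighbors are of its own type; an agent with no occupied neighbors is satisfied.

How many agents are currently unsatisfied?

6

Row 1: (1,1)B 1/2 unhappy · (1,2)A 0/4 unhappy · (1,3)B 2/4 unhappy · (1,4)B 3/4 ok · (1,5)B 1/2 unhappy
Row 2: (2,1)B 3/4 ok · (2,3)B 5/7 ok · (2,4)A 0/7 unhappy
Row 3: (3,1)B 4/4 ok · (3,2)B 7/7 ok · (3,3)B 6/7 ok · (3,4)B 6/7 ok · (3,5)B 3/4 ok
Row 4: (4,1)B 4/4 ok · (4,2)B 7/7 ok · (4,3)B 7/7 ok · (4,4)B 7/7 ok · (4,5)B 4/4 ok
Row 5: (5,1)B 4/4 ok · (5,3)B 6/7 ok · (5,4)B 5/6 ok
Row 6: (6,1)B 2/2 ok · (6,2)B 3/4 ok · (6,3)A 0/4 unhappy · (6,4)B 2/3 ok
Unsatisfied: (1,1), (1,2), (1,3), (1,5), (2,4), (6,3) — 6 in total.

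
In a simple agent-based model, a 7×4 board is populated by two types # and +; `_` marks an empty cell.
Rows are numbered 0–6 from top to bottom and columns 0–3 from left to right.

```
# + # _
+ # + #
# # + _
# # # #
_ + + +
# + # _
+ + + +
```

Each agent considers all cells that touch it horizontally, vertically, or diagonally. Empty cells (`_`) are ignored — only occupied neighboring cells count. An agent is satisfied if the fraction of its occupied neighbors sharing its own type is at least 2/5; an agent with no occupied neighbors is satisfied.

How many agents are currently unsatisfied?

(0,0)# 1/3 ✗
(0,1)+ 2/5 ✓
(0,2)# 2/4 ✓
(1,0)+ 1/5 ✗
(1,1)# 4/8 ✓
(1,2)+ 2/6 ✗
(1,3)# 1/3 ✗
(2,0)# 4/5 ✓
(2,1)# 5/8 ✓
(2,2)+ 1/7 ✗
(3,0)# 3/4 ✓
(3,1)# 4/7 ✓
(3,2)# 3/7 ✓
(3,3)# 1/4 ✗
(4,1)+ 2/7 ✗
(4,2)+ 3/7 ✓
(4,3)+ 1/4 ✗
(5,0)# 0/4 ✗
(5,1)+ 5/7 ✓
(5,2)# 0/7 ✗
(6,0)+ 2/3 ✓
(6,1)+ 3/5 ✓
(6,2)+ 3/4 ✓
(6,3)+ 1/2 ✓
Unsatisfied: (0,0), (1,0), (1,2), (1,3), (2,2), (3,3), (4,1), (4,3), (5,0), (5,2) — 10 in total.

10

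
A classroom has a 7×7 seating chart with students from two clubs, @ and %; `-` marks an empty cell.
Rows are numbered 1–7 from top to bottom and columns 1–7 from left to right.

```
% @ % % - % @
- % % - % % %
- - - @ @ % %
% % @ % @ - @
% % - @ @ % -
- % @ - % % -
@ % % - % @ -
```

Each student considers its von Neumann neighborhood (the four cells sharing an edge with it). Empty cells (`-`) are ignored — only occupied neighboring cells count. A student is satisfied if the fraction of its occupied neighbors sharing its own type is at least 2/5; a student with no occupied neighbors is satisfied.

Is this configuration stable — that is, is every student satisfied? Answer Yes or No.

Row 1: (1,1)% 0/1 not · (1,2)@ 0/3 not · (1,3)% 2/3 satisfied · (1,4)% 1/1 satisfied · (1,6)% 1/2 satisfied · (1,7)@ 0/2 not
Row 2: (2,2)% 1/2 satisfied · (2,3)% 2/2 satisfied · (2,5)% 1/2 satisfied · (2,6)% 4/4 satisfied · (2,7)% 2/3 satisfied
Row 3: (3,4)@ 1/2 satisfied · (3,5)@ 2/4 satisfied · (3,6)% 2/3 satisfied · (3,7)% 2/3 satisfied
Row 4: (4,1)% 2/2 satisfied · (4,2)% 2/3 satisfied · (4,3)@ 0/2 not · (4,4)% 0/4 not · (4,5)@ 2/3 satisfied · (4,7)@ 0/1 not
Row 5: (5,1)% 2/2 satisfied · (5,2)% 3/3 satisfied · (5,4)@ 1/2 satisfied · (5,5)@ 2/4 satisfied · (5,6)% 1/2 satisfied
Row 6: (6,2)% 2/3 satisfied · (6,3)@ 0/2 not · (6,5)% 2/3 satisfied · (6,6)% 2/3 satisfied
Row 7: (7,1)@ 0/1 not · (7,2)% 2/3 satisfied · (7,3)% 1/2 satisfied · (7,5)% 1/2 satisfied · (7,6)@ 0/2 not
For instance (1,1) has only 0/1 same-type neighbors, below 2/5.

No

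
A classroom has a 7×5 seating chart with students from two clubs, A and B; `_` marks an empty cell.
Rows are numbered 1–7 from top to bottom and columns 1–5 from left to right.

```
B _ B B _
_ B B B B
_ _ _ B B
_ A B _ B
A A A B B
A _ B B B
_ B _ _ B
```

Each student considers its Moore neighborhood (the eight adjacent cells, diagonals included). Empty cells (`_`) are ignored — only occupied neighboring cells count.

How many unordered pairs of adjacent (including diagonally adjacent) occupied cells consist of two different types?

8

Scan each occupied cell's neighbors to the right and below (and the two forward diagonals) so each pair is counted once.
Row 1: B(1,1)–B(2,2)= B(1,3)–B(1,4)= B(1,3)–B(2,3)= B(1,3)–B(2,4)= B(1,3)–B(2,2)= B(1,4)–B(2,4)= B(1,4)–B(2,5)= B(1,4)–B(2,3)=  → 0/8 unlike.
Row 2: B(2,2)–B(2,3)= B(2,3)–B(2,4)= B(2,3)–B(3,4)= B(2,4)–B(2,5)= B(2,4)–B(3,4)= B(2,4)–B(3,5)= B(2,5)–B(3,5)= B(2,5)–B(3,4)=  → 0/8 unlike.
Row 3: B(3,4)–B(3,5)= B(3,4)–B(4,5)= B(3,4)–B(4,3)= B(3,5)–B(4,5)=  → 0/4 unlike.
Row 4: A(4,2)–B(4,3)≠ A(4,2)–A(5,2)= A(4,2)–A(5,3)= A(4,2)–A(5,1)= B(4,3)–A(5,3)≠ B(4,3)–B(5,4)= B(4,3)–A(5,2)≠ B(4,5)–B(5,5)= B(4,5)–B(5,4)=  → 3/9 unlike.
Row 5: A(5,1)–A(5,2)= A(5,1)–A(6,1)= A(5,2)–A(5,3)= A(5,2)–B(6,3)≠ A(5,2)–A(6,1)= A(5,3)–B(5,4)≠ A(5,3)–B(6,3)≠ A(5,3)–B(6,4)≠ B(5,4)–B(5,5)= B(5,4)–B(6,4)= B(5,4)–B(6,5)= B(5,4)–B(6,3)= B(5,5)–B(6,5)= B(5,5)–B(6,4)=  → 4/14 unlike.
Row 6: A(6,1)–B(7,2)≠ B(6,3)–B(6,4)= B(6,3)–B(7,2)= B(6,4)–B(6,5)= B(6,4)–B(7,5)= B(6,5)–B(7,5)=  → 1/6 unlike.
Total adjacent occupied pairs: 49; unlike-type pairs: 8.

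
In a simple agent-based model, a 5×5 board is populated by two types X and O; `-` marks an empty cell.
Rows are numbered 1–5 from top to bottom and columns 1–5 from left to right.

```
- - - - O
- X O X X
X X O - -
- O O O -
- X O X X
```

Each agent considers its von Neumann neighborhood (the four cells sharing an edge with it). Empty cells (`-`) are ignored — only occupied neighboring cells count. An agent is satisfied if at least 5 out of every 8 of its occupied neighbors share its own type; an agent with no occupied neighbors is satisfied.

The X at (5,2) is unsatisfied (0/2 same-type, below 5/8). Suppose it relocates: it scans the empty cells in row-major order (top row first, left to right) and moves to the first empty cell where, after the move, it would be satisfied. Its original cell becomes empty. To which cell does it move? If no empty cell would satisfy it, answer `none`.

(1,1)

Vacating (5,2). Empty cells in order:
  (1,1): 0/0 same-type → satisfied — stop here.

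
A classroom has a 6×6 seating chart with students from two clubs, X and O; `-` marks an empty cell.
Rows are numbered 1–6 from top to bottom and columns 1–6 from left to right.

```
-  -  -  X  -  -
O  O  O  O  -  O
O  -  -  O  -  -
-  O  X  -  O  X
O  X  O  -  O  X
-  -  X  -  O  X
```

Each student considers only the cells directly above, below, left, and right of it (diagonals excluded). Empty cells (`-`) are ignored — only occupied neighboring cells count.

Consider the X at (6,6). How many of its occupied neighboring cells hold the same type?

1

Occupied neighbors of (6,6): (5,6)=X, (6,5)=O.
Same type (X): 1 of 2.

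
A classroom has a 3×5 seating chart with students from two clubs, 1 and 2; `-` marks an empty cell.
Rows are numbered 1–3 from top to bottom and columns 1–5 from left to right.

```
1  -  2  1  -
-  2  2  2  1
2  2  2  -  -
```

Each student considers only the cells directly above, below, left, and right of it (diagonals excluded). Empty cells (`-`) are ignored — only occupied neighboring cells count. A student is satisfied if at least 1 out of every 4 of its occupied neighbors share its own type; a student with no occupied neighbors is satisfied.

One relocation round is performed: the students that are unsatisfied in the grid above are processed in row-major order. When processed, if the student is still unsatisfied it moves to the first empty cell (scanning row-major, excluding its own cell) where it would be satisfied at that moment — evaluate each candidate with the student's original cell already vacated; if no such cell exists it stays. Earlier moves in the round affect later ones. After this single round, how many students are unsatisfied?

0

Initially unsatisfied (in order): (1,4), (2,5).
  (1,4) → (1,2).
  (2,5) → (1,5).
Resulting grid:
1 1 2 - 1
- 2 2 2 -
2 2 2 - -
All satisfied now.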